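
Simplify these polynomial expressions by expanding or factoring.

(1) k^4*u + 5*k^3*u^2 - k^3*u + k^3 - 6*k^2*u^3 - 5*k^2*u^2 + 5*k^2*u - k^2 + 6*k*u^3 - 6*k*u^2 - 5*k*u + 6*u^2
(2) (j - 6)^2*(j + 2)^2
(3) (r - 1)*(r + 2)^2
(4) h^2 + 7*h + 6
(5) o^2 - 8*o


(1) = (k - 1)*(k - u)*(k + 6*u)*(k*u + 1)
(2) = j^4 - 8*j^3 - 8*j^2 + 96*j + 144
(3) = r^3 + 3*r^2 - 4
(4) = (h + 1)*(h + 6)
(5) = o*(o - 8)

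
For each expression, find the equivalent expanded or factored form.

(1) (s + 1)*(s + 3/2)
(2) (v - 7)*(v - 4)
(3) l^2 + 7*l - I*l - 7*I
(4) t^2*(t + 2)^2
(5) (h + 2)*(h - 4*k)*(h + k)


(1) = s^2 + 5*s/2 + 3/2
(2) = v^2 - 11*v + 28
(3) = (l + 7)*(l - I)
(4) = t^4 + 4*t^3 + 4*t^2
(5) = h^3 - 3*h^2*k + 2*h^2 - 4*h*k^2 - 6*h*k - 8*k^2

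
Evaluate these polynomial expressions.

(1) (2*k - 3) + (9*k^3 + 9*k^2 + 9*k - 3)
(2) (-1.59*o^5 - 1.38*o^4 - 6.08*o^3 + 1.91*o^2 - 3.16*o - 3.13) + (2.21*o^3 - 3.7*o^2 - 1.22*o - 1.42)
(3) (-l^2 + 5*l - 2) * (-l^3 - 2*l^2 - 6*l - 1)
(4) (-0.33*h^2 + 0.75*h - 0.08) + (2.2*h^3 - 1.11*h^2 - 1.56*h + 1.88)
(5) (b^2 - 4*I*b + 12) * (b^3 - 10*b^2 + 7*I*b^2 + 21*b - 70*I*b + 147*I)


(1) = 9*k^3 + 9*k^2 + 11*k - 6
(2) = -1.59*o^5 - 1.38*o^4 - 3.87*o^3 - 1.79*o^2 - 4.38*o - 4.55
(3) = l^5 - 3*l^4 - 2*l^3 - 25*l^2 + 7*l + 2
(4) = 2.2*h^3 - 1.44*h^2 - 0.81*h + 1.8
(5) = b^5 - 10*b^4 + 3*I*b^4 + 61*b^3 - 30*I*b^3 - 400*b^2 + 147*I*b^2 + 840*b - 840*I*b + 1764*I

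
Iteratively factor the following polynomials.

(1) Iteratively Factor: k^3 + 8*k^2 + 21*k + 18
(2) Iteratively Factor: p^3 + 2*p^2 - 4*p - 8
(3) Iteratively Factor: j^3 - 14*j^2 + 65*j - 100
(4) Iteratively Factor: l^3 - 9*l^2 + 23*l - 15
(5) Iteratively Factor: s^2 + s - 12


(1) = (k + 3)*(k^2 + 5*k + 6) = (k + 3)^2*(k + 2)
(2) = (p + 2)*(p^2 - 4) = (p + 2)^2*(p - 2)
(3) = (j - 5)*(j^2 - 9*j + 20) = (j - 5)*(j - 4)*(j - 5)
(4) = (l - 3)*(l^2 - 6*l + 5) = (l - 5)*(l - 3)*(l - 1)
(5) = (s + 4)*(s - 3)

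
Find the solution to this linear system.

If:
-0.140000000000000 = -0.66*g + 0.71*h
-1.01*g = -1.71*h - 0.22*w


Then:
g = 0.581773997569866 - 0.37958687727825*w
h = 0.343620899149453 - 0.352855407047388*w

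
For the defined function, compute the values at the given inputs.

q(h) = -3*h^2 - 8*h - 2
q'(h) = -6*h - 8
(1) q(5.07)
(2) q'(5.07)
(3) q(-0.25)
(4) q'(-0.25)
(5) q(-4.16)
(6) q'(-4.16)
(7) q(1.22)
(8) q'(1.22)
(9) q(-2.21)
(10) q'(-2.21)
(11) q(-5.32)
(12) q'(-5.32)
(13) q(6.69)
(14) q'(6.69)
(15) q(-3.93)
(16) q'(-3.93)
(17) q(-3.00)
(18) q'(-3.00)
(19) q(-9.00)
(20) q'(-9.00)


(1) = -119.67
(2) = -38.42
(3) = -0.19
(4) = -6.50
(5) = -20.64
(6) = 16.96
(7) = -16.23
(8) = -15.32
(9) = 1.03
(10) = 5.26
(11) = -44.35
(12) = 23.92
(13) = -189.79
(14) = -48.14
(15) = -16.89
(16) = 15.58
(17) = -5.00
(18) = 10.00
(19) = -173.00
(20) = 46.00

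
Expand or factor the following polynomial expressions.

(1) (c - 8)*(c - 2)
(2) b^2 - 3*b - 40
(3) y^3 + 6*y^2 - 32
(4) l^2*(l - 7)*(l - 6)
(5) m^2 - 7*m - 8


(1) = c^2 - 10*c + 16
(2) = (b - 8)*(b + 5)
(3) = (y - 2)*(y + 4)^2
(4) = l^4 - 13*l^3 + 42*l^2
(5) = (m - 8)*(m + 1)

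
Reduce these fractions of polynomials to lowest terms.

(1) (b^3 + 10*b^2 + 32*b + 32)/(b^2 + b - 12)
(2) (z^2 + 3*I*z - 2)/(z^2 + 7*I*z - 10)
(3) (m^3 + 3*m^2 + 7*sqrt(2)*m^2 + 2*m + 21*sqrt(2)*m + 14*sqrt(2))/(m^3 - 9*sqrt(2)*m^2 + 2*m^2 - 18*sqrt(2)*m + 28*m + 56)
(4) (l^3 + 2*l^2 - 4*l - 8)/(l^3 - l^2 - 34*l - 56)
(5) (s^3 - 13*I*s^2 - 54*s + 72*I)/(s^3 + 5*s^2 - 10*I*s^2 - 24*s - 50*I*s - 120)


(1) = (b^2 + 6*b + 8)/(b - 3)
(2) = (z + I)/(z + 5*I)
(3) = (m^2 + m*(1 + 7*sqrt(2)) + 7*sqrt(2))/(m^2 - 9*sqrt(2)*m + 28)
(4) = (l^2 - 4)/(l^2 - 3*l - 28)
(5) = (s - 3*I)/(s + 5)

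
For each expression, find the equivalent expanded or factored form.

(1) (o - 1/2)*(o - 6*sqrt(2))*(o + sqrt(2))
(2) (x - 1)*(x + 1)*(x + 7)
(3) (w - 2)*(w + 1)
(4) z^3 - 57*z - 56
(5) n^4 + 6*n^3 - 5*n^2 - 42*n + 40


(1) = o^3 - 5*sqrt(2)*o^2 - o^2/2 - 12*o + 5*sqrt(2)*o/2 + 6
(2) = x^3 + 7*x^2 - x - 7
(3) = w^2 - w - 2
(4) = (z - 8)*(z + 1)*(z + 7)
(5) = (n - 2)*(n - 1)*(n + 4)*(n + 5)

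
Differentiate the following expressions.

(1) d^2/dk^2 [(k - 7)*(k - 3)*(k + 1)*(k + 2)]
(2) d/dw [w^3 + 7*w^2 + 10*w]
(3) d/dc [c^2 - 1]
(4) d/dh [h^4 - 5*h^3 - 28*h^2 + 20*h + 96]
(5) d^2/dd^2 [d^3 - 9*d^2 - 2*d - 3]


(1) = 12*k^2 - 42*k - 14
(2) = 3*w^2 + 14*w + 10
(3) = 2*c
(4) = 4*h^3 - 15*h^2 - 56*h + 20
(5) = 6*d - 18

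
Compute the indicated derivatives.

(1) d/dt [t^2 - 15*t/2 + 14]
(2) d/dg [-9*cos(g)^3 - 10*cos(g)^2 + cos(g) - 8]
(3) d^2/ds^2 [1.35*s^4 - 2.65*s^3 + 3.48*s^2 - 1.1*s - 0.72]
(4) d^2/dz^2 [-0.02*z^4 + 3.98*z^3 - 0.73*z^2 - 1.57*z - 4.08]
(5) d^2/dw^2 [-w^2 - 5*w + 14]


(1) = 2*t - 15/2
(2) = (27*cos(g)^2 + 20*cos(g) - 1)*sin(g)
(3) = 16.2*s^2 - 15.9*s + 6.96
(4) = -0.24*z^2 + 23.88*z - 1.46
(5) = -2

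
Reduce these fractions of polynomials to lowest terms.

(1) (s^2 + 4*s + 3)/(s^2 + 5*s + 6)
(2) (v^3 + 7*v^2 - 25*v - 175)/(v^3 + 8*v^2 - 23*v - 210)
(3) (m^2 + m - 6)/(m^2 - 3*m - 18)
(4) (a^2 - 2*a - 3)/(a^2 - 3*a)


(1) = (s + 1)/(s + 2)
(2) = (v + 5)/(v + 6)
(3) = (m - 2)/(m - 6)
(4) = (a + 1)/a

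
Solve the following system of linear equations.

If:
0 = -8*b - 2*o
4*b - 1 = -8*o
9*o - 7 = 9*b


Then:
No Solution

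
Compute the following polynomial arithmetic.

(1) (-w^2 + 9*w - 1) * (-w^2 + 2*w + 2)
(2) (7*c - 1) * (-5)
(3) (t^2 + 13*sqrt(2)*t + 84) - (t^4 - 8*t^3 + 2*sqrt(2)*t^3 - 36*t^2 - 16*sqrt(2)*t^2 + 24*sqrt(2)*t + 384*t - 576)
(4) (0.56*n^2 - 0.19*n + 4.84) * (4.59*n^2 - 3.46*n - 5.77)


(1) = w^4 - 11*w^3 + 17*w^2 + 16*w - 2
(2) = 5 - 35*c
(3) = -t^4 - 2*sqrt(2)*t^3 + 8*t^3 + 16*sqrt(2)*t^2 + 37*t^2 - 384*t - 11*sqrt(2)*t + 660
(4) = 2.5704*n^4 - 2.8097*n^3 + 19.6418*n^2 - 15.6501*n - 27.9268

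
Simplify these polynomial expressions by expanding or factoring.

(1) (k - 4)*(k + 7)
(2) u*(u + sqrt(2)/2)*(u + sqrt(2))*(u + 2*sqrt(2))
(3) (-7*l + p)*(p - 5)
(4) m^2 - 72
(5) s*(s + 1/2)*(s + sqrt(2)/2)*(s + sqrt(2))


(1) = k^2 + 3*k - 28
(2) = u^4 + 7*sqrt(2)*u^3/2 + 7*u^2 + 2*sqrt(2)*u
(3) = -7*l*p + 35*l + p^2 - 5*p
(4) = (m - 6*sqrt(2))*(m + 6*sqrt(2))
(5) = s^4 + s^3/2 + 3*sqrt(2)*s^3/2 + s^2 + 3*sqrt(2)*s^2/4 + s/2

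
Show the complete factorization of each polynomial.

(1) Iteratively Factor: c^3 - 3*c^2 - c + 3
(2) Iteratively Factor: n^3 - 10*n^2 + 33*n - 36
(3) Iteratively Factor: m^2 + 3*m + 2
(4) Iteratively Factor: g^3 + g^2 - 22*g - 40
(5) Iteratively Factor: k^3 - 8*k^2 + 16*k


(1) = (c - 3)*(c^2 - 1) = (c - 3)*(c - 1)*(c + 1)
(2) = (n - 3)*(n^2 - 7*n + 12) = (n - 4)*(n - 3)*(n - 3)
(3) = (m + 1)*(m + 2)
(4) = (g + 4)*(g^2 - 3*g - 10) = (g + 2)*(g + 4)*(g - 5)
(5) = (k - 4)*(k^2 - 4*k) = (k - 4)^2*(k)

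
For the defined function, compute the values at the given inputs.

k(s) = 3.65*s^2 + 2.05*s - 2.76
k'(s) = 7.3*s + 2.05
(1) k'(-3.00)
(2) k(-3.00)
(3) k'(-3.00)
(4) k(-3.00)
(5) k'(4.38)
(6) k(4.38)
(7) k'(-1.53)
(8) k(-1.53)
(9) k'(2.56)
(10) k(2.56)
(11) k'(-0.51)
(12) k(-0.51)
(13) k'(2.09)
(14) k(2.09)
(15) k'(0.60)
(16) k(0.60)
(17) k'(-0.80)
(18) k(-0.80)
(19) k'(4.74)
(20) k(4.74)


(1) = -19.85
(2) = 23.94
(3) = -19.85
(4) = 23.94
(5) = 34.02
(6) = 76.24
(7) = -9.12
(8) = 2.65
(9) = 20.74
(10) = 26.41
(11) = -1.67
(12) = -2.86
(13) = 17.31
(14) = 17.47
(15) = 6.43
(16) = -0.22
(17) = -3.79
(18) = -2.06
(19) = 36.65
(20) = 88.96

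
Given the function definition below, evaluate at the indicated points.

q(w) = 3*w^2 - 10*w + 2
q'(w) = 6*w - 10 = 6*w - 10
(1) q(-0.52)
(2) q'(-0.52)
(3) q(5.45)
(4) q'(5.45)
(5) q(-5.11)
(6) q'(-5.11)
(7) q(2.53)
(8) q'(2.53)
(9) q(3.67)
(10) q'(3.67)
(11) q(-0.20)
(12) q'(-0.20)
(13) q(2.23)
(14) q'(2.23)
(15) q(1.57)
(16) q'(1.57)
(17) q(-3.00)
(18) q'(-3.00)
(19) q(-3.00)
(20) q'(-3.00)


(1) = 8.01
(2) = -13.12
(3) = 36.61
(4) = 22.70
(5) = 131.44
(6) = -40.66
(7) = -4.10
(8) = 5.18
(9) = 5.71
(10) = 12.02
(11) = 4.12
(12) = -11.20
(13) = -5.38
(14) = 3.38
(15) = -6.31
(16) = -0.58
(17) = 59.00
(18) = -28.00
(19) = 59.00
(20) = -28.00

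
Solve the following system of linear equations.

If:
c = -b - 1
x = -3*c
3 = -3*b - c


Then:
b = -1
c = 0
x = 0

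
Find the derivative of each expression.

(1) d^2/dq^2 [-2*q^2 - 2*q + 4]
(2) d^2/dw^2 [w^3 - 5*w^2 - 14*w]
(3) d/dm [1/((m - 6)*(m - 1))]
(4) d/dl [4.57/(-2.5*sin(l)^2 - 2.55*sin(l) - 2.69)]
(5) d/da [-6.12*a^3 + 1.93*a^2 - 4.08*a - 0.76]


(1) = -4
(2) = 6*w - 10
(3) = (7 - 2*m)/(m^4 - 14*m^3 + 61*m^2 - 84*m + 36)
(4) = (22.85*sin(l) + 11.6535)*cos(l)/(2.5*sin(l)^2 + 2.55*sin(l) + 2.69)^2
(5) = -18.36*a^2 + 3.86*a - 4.08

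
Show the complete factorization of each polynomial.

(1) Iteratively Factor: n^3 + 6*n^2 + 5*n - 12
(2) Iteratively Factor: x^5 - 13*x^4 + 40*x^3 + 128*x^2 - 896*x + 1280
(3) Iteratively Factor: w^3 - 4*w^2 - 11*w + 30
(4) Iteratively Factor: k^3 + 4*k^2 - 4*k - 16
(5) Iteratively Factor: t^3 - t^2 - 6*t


(1) = (n + 3)*(n^2 + 3*n - 4) = (n + 3)*(n + 4)*(n - 1)
(2) = (x - 5)*(x^4 - 8*x^3 + 128*x - 256) = (x - 5)*(x + 4)*(x^3 - 12*x^2 + 48*x - 64) = (x - 5)*(x - 4)*(x + 4)*(x^2 - 8*x + 16) = (x - 5)*(x - 4)^2*(x + 4)*(x - 4)
(3) = (w + 3)*(w^2 - 7*w + 10) = (w - 2)*(w + 3)*(w - 5)
(4) = (k + 4)*(k^2 - 4) = (k - 2)*(k + 4)*(k + 2)
(5) = (t)*(t^2 - t - 6) = t*(t - 3)*(t + 2)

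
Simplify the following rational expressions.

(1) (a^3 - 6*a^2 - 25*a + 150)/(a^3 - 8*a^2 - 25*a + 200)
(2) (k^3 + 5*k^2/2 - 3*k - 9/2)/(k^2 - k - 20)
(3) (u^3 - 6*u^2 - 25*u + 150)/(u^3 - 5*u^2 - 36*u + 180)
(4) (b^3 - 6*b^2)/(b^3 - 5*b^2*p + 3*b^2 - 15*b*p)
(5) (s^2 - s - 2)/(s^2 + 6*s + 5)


(1) = (a - 6)/(a - 8)
(2) = (2*k^3 + 5*k^2 - 6*k - 9)/(2*k^2 - 2*k - 40)
(3) = (u + 5)/(u + 6)
(4) = (-b^2 + 6*b)/(-b^2 + 5*b*p - 3*b + 15*p)
(5) = (s - 2)/(s + 5)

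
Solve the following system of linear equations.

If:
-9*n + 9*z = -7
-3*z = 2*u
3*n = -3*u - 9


Then:
n = 25/3
u = -34/3
z = 68/9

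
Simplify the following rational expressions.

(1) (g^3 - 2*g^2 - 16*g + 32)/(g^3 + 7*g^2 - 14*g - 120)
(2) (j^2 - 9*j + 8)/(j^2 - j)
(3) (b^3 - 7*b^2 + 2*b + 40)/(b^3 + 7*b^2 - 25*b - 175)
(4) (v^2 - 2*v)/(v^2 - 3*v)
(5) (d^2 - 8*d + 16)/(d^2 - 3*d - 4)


(1) = (g^2 + 2*g - 8)/(g^2 + 11*g + 30)
(2) = (j - 8)/j
(3) = (b^2 - 2*b - 8)/(b^2 + 12*b + 35)
(4) = (v - 2)/(v - 3)
(5) = (d - 4)/(d + 1)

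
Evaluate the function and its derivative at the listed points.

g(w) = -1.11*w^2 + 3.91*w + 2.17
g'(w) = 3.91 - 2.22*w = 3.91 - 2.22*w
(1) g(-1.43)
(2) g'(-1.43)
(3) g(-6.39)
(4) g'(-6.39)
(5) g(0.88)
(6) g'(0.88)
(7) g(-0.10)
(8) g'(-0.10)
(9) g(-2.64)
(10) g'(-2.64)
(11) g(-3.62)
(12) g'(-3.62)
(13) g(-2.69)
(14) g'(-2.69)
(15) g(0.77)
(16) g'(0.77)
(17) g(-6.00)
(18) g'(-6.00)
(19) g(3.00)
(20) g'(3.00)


(1) = -5.69
(2) = 7.08
(3) = -68.14
(4) = 18.10
(5) = 4.75
(6) = 1.96
(7) = 1.77
(8) = 4.13
(9) = -15.89
(10) = 9.77
(11) = -26.53
(12) = 11.95
(13) = -16.38
(14) = 9.88
(15) = 4.52
(16) = 2.20
(17) = -61.25
(18) = 17.23
(19) = 3.91
(20) = -2.75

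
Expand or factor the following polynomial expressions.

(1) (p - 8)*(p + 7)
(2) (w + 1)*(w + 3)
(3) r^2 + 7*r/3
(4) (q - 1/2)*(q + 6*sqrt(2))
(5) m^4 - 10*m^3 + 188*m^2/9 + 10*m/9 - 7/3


(1) = p^2 - p - 56
(2) = w^2 + 4*w + 3
(3) = r*(r + 7/3)
(4) = q^2 - q/2 + 6*sqrt(2)*q - 3*sqrt(2)
(5) = (m - 7)*(m - 3)*(m - 1/3)*(m + 1/3)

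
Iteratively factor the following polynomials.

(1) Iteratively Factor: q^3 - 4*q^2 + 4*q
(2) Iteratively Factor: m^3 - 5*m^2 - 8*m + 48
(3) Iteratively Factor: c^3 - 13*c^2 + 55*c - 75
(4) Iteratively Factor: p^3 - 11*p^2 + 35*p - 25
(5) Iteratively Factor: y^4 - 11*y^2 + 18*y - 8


(1) = (q - 2)*(q^2 - 2*q) = (q - 2)^2*(q)
(2) = (m + 3)*(m^2 - 8*m + 16) = (m - 4)*(m + 3)*(m - 4)
(3) = (c - 5)*(c^2 - 8*c + 15) = (c - 5)^2*(c - 3)
(4) = (p - 5)*(p^2 - 6*p + 5) = (p - 5)^2*(p - 1)
(5) = (y - 1)*(y^3 + y^2 - 10*y + 8) = (y - 1)^2*(y^2 + 2*y - 8) = (y - 2)*(y - 1)^2*(y + 4)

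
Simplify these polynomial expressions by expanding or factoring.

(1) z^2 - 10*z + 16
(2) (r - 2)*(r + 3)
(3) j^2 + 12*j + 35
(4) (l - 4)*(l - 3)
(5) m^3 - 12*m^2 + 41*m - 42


(1) = (z - 8)*(z - 2)
(2) = r^2 + r - 6
(3) = (j + 5)*(j + 7)
(4) = l^2 - 7*l + 12
(5) = (m - 7)*(m - 3)*(m - 2)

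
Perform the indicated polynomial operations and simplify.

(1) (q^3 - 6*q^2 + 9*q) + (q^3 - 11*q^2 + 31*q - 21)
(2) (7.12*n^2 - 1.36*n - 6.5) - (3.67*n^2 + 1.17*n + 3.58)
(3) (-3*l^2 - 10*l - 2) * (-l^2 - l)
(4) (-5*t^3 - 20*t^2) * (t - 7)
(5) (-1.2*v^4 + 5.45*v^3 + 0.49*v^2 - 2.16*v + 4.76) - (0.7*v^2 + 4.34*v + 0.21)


(1) = 2*q^3 - 17*q^2 + 40*q - 21
(2) = 3.45*n^2 - 2.53*n - 10.08
(3) = 3*l^4 + 13*l^3 + 12*l^2 + 2*l
(4) = -5*t^4 + 15*t^3 + 140*t^2
(5) = -1.2*v^4 + 5.45*v^3 - 0.21*v^2 - 6.5*v + 4.55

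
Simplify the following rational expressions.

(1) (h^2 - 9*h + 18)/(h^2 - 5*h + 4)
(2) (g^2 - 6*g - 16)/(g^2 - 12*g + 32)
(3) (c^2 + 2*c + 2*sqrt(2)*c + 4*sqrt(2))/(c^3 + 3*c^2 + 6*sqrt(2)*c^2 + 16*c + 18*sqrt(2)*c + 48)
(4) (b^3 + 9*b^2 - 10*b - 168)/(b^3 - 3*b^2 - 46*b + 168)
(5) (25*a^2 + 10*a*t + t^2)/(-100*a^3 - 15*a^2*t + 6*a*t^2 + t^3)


(1) = (h^2 - 9*h + 18)/(h^2 - 5*h + 4)
(2) = (g + 2)/(g - 4)
(3) = (c + 2)/(c^2 + c*(3 + 4*sqrt(2)) + 12*sqrt(2))
(4) = (b + 6)/(b - 6)
(5) = 1/(-4*a + t)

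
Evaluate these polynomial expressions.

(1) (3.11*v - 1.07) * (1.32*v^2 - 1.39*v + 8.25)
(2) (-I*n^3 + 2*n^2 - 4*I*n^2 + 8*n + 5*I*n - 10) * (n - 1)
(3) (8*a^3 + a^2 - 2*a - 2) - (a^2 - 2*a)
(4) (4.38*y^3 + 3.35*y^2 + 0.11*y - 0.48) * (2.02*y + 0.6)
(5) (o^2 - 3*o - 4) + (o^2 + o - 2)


(1) = 4.1052*v^3 - 5.7353*v^2 + 27.1448*v - 8.8275
(2) = -I*n^4 + 2*n^3 - 3*I*n^3 + 6*n^2 + 9*I*n^2 - 18*n - 5*I*n + 10
(3) = 8*a^3 - 2
(4) = 8.8476*y^4 + 9.395*y^3 + 2.2322*y^2 - 0.9036*y - 0.288
(5) = 2*o^2 - 2*o - 6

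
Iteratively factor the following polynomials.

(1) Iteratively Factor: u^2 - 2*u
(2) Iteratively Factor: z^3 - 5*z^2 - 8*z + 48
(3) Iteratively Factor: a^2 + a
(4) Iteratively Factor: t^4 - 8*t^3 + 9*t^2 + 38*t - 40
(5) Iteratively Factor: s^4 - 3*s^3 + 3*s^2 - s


(1) = (u - 2)*(u)
(2) = (z - 4)*(z^2 - z - 12) = (z - 4)^2*(z + 3)
(3) = (a + 1)*(a)
(4) = (t + 2)*(t^3 - 10*t^2 + 29*t - 20) = (t - 1)*(t + 2)*(t^2 - 9*t + 20) = (t - 4)*(t - 1)*(t + 2)*(t - 5)
(5) = (s - 1)*(s^3 - 2*s^2 + s) = s*(s - 1)*(s^2 - 2*s + 1) = s*(s - 1)^2*(s - 1)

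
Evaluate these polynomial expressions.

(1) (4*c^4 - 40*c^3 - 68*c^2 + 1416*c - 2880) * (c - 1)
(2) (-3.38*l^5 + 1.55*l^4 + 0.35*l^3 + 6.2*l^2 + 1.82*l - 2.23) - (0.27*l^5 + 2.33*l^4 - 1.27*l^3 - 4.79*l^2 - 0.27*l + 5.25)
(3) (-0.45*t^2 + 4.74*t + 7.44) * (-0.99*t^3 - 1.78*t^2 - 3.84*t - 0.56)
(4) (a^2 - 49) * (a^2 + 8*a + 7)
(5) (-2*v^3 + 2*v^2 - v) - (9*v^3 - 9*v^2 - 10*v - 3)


(1) = 4*c^5 - 44*c^4 - 28*c^3 + 1484*c^2 - 4296*c + 2880
(2) = -3.65*l^5 - 0.78*l^4 + 1.62*l^3 + 10.99*l^2 + 2.09*l - 7.48
(3) = 0.4455*t^5 - 3.8916*t^4 - 14.0748*t^3 - 31.1928*t^2 - 31.224*t - 4.1664
(4) = a^4 + 8*a^3 - 42*a^2 - 392*a - 343
(5) = -11*v^3 + 11*v^2 + 9*v + 3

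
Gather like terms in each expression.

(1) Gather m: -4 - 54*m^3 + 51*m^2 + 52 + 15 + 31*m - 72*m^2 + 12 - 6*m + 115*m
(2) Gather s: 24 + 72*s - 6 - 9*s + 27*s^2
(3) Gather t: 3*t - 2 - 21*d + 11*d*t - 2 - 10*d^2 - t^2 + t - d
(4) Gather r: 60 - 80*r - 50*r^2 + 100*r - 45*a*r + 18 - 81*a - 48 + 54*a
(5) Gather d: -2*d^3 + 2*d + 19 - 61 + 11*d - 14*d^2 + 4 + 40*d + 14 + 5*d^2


(1) = -54*m^3 - 21*m^2 + 140*m + 75
(2) = 27*s^2 + 63*s + 18
(3) = -10*d^2 - 22*d - t^2 + t*(11*d + 4) - 4
(4) = -27*a - 50*r^2 + r*(20 - 45*a) + 30
(5) = -2*d^3 - 9*d^2 + 53*d - 24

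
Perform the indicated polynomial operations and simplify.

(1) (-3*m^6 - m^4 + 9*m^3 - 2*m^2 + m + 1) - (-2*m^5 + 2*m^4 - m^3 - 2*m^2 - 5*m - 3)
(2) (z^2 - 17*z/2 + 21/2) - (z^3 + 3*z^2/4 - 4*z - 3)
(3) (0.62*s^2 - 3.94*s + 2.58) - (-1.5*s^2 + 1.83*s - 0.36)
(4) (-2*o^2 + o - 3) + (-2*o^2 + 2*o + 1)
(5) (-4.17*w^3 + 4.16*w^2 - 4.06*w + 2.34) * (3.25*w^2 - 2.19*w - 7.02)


(1) = -3*m^6 + 2*m^5 - 3*m^4 + 10*m^3 + 6*m + 4
(2) = -z^3 + z^2/4 - 9*z/2 + 27/2
(3) = 2.12*s^2 - 5.77*s + 2.94
(4) = -4*o^2 + 3*o - 2
(5) = -13.5525*w^5 + 22.6523*w^4 + 6.968*w^3 - 12.7068*w^2 + 23.3766*w - 16.4268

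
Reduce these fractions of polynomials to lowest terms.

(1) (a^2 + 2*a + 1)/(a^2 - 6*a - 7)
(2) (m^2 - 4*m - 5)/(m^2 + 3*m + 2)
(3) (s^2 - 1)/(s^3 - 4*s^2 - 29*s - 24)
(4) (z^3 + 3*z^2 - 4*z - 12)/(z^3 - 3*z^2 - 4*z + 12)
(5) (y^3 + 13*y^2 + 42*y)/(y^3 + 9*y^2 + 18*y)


(1) = (a + 1)/(a - 7)
(2) = (m - 5)/(m + 2)
(3) = (s - 1)/(s^2 - 5*s - 24)
(4) = (z + 3)/(z - 3)
(5) = (y + 7)/(y + 3)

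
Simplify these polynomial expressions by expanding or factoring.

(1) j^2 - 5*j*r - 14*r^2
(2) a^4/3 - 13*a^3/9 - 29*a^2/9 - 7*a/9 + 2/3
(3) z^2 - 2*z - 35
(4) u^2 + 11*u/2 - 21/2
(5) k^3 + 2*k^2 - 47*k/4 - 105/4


(1) = (j - 7*r)*(j + 2*r)
(2) = (a/3 + 1/3)*(a - 6)*(a - 1/3)*(a + 1)
(3) = (z - 7)*(z + 5)
(4) = (u - 3/2)*(u + 7)
(5) = (k - 7/2)*(k + 5/2)*(k + 3)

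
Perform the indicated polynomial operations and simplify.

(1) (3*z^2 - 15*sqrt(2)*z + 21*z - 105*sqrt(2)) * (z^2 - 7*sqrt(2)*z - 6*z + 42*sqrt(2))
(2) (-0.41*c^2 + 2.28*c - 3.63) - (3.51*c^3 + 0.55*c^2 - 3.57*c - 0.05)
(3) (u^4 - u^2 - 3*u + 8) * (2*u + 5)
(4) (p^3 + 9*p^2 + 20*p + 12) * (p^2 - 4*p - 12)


(1) = 3*z^4 - 36*sqrt(2)*z^3 + 3*z^3 - 36*sqrt(2)*z^2 + 84*z^2 + 210*z + 1512*sqrt(2)*z - 8820
(2) = -3.51*c^3 - 0.96*c^2 + 5.85*c - 3.58
(3) = 2*u^5 + 5*u^4 - 2*u^3 - 11*u^2 + u + 40
(4) = p^5 + 5*p^4 - 28*p^3 - 176*p^2 - 288*p - 144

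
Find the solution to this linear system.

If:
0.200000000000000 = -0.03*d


Then:
d = -6.67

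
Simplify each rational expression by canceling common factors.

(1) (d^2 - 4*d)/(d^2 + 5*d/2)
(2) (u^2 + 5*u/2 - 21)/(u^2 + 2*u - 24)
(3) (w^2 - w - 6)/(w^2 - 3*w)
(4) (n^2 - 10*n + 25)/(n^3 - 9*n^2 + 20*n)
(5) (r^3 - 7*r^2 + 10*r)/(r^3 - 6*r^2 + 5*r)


(1) = (2*d - 8)/(2*d + 5)
(2) = (2*u - 7)/(2*u - 8)
(3) = (w + 2)/w
(4) = (n - 5)/(n^2 - 4*n)
(5) = (r - 2)/(r - 1)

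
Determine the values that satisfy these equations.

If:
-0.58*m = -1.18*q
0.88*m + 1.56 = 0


Then:
m = -1.77
q = -0.87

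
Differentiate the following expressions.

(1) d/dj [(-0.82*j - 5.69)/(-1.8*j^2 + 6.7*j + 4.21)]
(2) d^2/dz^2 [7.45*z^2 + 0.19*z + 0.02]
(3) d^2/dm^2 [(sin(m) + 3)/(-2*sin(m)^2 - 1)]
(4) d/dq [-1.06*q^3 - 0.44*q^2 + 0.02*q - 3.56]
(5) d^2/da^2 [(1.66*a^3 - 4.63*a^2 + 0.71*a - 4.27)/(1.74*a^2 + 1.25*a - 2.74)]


(1) = (-1.476*j^2 - 20.484*j + 34.6708)/(3.24*j^4 - 24.12*j^3 + 29.734*j^2 + 56.414*j + 17.7241)
(2) = 14.9000000000000
(3) = (36*sin(m)^5 + 48*sin(m)^4 - 96*sin(m)^2 - 22*sin(m) + 15*sin(3*m) - 2*sin(5*m) + 12)/(2*sin(m)^2 + 1)^3
(4) = -3.18*q^2 - 0.88*q + 0.02
(5) = (45.455624*a^3 - 244.12404*a^2 + 39.362172*a - 118.71593)/(5.268024*a^6 + 11.3535*a^5 - 16.730622*a^4 - 33.803875*a^3 + 26.345922*a^2 + 28.1535*a - 20.570824)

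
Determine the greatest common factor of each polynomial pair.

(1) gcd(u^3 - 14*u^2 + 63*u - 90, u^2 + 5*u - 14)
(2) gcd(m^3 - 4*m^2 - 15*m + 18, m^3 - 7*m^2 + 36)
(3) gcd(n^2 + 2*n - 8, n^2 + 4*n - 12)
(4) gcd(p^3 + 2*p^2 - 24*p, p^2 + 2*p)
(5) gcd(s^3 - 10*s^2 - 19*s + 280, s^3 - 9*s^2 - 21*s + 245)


(1) = gcd((u - 6)*(u - 5)*(u - 3), (u - 2)*(u + 7)) = 1
(2) = gcd((m - 6)*(m - 1)*(m + 3), (m - 6)*(m - 3)*(m + 2)) = m - 6
(3) = gcd((n - 2)*(n + 4), (n - 2)*(n + 6)) = n - 2
(4) = gcd(p*(p - 4)*(p + 6), p*(p + 2)) = p
(5) = s^2 - 2*s - 35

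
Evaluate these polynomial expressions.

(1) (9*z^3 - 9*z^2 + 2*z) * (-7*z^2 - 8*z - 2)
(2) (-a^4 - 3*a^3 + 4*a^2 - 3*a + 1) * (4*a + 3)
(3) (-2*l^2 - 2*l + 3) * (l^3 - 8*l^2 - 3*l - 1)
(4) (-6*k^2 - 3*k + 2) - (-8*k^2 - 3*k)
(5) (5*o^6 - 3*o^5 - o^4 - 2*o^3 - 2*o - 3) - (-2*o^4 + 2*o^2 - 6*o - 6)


(1) = -63*z^5 - 9*z^4 + 40*z^3 + 2*z^2 - 4*z
(2) = -4*a^5 - 15*a^4 + 7*a^3 - 5*a + 3
(3) = -2*l^5 + 14*l^4 + 25*l^3 - 16*l^2 - 7*l - 3
(4) = 2*k^2 + 2
(5) = 5*o^6 - 3*o^5 + o^4 - 2*o^3 - 2*o^2 + 4*o + 3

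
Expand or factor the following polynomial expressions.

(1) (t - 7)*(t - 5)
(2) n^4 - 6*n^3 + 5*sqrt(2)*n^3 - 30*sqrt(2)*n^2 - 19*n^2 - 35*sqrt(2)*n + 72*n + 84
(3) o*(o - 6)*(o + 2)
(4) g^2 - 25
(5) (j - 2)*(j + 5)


(1) = t^2 - 12*t + 35
(2) = (n - 7)*(n + 1)*(n - sqrt(2))*(n + 6*sqrt(2))
(3) = o^3 - 4*o^2 - 12*o
(4) = (g - 5)*(g + 5)
(5) = j^2 + 3*j - 10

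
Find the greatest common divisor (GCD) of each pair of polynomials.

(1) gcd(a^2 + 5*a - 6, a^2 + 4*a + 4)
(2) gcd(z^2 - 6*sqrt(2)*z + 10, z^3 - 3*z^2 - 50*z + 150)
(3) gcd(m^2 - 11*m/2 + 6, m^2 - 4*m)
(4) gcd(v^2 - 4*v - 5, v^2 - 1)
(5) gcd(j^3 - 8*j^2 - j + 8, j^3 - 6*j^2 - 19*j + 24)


(1) = gcd((a - 1)*(a + 6), (a + 2)^2) = 1
(2) = z - 5*sqrt(2)
(3) = gcd((m - 4)*(m - 3/2), m*(m - 4)) = m - 4
(4) = gcd((v - 5)*(v + 1), (v - 1)*(v + 1)) = v + 1
(5) = j^2 - 9*j + 8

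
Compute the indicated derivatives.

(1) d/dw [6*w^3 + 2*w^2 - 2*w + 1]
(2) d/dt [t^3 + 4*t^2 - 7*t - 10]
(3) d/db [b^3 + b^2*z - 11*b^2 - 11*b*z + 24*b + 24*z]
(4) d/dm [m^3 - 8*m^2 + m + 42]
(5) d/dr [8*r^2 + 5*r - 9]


(1) = 18*w^2 + 4*w - 2
(2) = 3*t^2 + 8*t - 7
(3) = 3*b^2 + 2*b*z - 22*b - 11*z + 24
(4) = 3*m^2 - 16*m + 1
(5) = 16*r + 5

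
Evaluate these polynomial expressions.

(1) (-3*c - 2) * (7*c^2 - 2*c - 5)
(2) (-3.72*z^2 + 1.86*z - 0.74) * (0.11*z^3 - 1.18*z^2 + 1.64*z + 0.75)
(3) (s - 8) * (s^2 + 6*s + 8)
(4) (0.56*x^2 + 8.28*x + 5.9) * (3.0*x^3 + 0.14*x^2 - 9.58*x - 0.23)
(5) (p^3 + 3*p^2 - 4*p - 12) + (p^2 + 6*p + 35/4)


(1) = -21*c^3 - 8*c^2 + 19*c + 10
(2) = -0.4092*z^5 + 4.5942*z^4 - 8.377*z^3 + 1.1336*z^2 + 0.1814*z - 0.555
(3) = s^3 - 2*s^2 - 40*s - 64
(4) = 1.68*x^5 + 24.9184*x^4 + 13.4944*x^3 - 78.6252*x^2 - 58.4264*x - 1.357
(5) = p^3 + 4*p^2 + 2*p - 13/4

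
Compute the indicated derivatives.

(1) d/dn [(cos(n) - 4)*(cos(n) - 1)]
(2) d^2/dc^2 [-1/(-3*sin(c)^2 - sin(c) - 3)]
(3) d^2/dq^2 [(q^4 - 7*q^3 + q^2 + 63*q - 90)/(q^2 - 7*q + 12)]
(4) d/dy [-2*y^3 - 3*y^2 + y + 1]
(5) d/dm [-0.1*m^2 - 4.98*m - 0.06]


(1) = (5 - 2*cos(n))*sin(n)
(2) = (-36*sin(c)^4 - 9*sin(c)^3 + 89*sin(c)^2 + 21*sin(c) - 16)/(3*sin(c)^2 + sin(c) + 3)^3
(3) = 2*(q^3 - 12*q^2 + 48*q - 78)/(q^3 - 12*q^2 + 48*q - 64)
(4) = -6*y^2 - 6*y + 1
(5) = -0.2*m - 4.98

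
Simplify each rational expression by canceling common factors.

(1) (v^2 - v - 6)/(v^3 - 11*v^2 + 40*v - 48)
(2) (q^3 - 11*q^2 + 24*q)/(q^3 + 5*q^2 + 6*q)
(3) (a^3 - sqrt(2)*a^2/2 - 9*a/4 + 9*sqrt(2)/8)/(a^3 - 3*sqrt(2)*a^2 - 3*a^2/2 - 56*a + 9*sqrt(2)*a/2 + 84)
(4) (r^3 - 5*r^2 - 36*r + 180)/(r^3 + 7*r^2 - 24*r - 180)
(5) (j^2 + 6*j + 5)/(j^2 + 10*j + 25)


(1) = (v + 2)/(v^2 - 8*v + 16)
(2) = (q^2 - 11*q + 24)/(q^2 + 5*q + 6)
(3) = (16*a^2 + a*(24 - 8*sqrt(2)) - 12*sqrt(2))/(16*a^2 - 48*sqrt(2)*a - 896)
(4) = (r - 6)/(r + 6)
(5) = (j + 1)/(j + 5)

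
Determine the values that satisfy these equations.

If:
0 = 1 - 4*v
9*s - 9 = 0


Then:
s = 1
v = 1/4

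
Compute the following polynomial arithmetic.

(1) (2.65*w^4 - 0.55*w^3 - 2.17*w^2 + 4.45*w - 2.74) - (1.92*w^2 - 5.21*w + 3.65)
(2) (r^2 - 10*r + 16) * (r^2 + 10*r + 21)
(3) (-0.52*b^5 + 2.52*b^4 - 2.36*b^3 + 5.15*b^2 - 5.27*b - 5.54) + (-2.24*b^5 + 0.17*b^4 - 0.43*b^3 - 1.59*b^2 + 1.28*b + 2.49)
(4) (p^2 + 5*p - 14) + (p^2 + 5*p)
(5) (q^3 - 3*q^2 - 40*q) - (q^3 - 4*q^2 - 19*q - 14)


(1) = 2.65*w^4 - 0.55*w^3 - 4.09*w^2 + 9.66*w - 6.39
(2) = r^4 - 63*r^2 - 50*r + 336
(3) = -2.76*b^5 + 2.69*b^4 - 2.79*b^3 + 3.56*b^2 - 3.99*b - 3.05
(4) = 2*p^2 + 10*p - 14
(5) = q^2 - 21*q + 14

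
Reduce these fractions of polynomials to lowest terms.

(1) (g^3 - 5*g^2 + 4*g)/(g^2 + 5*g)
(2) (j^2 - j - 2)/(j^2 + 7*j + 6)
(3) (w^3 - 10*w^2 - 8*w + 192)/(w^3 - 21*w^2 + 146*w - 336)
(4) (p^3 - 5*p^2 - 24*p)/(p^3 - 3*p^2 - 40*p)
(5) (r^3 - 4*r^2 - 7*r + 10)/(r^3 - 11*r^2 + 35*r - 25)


(1) = (g^2 - 5*g + 4)/(g + 5)
(2) = (j - 2)/(j + 6)
(3) = (w + 4)/(w - 7)
(4) = (p + 3)/(p + 5)
(5) = (r + 2)/(r - 5)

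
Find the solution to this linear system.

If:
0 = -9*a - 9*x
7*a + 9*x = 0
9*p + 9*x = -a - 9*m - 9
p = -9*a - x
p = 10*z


Then:
a = 0
m = -1
p = 0
x = 0
z = 0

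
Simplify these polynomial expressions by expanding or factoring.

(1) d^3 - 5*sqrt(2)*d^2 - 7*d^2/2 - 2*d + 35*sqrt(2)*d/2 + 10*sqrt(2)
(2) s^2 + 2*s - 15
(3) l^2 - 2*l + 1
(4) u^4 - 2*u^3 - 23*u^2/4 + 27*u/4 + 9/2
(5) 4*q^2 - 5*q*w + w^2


(1) = (d - 4)*(d + 1/2)*(d - 5*sqrt(2))
(2) = (s - 3)*(s + 5)
(3) = (l - 1)^2
(4) = (u - 3)*(u - 3/2)*(u + 1/2)*(u + 2)
(5) = (-4*q + w)*(-q + w)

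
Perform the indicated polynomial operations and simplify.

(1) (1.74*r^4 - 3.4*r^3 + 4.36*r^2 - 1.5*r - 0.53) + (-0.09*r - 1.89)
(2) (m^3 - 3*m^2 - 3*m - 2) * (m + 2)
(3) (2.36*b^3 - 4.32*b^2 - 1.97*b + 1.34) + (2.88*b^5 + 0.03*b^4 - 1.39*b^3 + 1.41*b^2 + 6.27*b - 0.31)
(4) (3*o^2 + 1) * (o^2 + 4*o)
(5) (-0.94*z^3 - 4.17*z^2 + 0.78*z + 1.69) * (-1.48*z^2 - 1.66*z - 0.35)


(1) = 1.74*r^4 - 3.4*r^3 + 4.36*r^2 - 1.59*r - 2.42
(2) = m^4 - m^3 - 9*m^2 - 8*m - 4
(3) = 2.88*b^5 + 0.03*b^4 + 0.97*b^3 - 2.91*b^2 + 4.3*b + 1.03
(4) = 3*o^4 + 12*o^3 + o^2 + 4*o
(5) = 1.3912*z^5 + 7.732*z^4 + 6.0968*z^3 - 2.3365*z^2 - 3.0784*z - 0.5915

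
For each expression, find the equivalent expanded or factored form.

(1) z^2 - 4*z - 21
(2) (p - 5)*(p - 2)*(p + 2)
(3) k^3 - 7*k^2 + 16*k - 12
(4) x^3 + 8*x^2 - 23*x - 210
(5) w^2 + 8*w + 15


(1) = (z - 7)*(z + 3)
(2) = p^3 - 5*p^2 - 4*p + 20
(3) = (k - 3)*(k - 2)^2
(4) = (x - 5)*(x + 6)*(x + 7)
(5) = (w + 3)*(w + 5)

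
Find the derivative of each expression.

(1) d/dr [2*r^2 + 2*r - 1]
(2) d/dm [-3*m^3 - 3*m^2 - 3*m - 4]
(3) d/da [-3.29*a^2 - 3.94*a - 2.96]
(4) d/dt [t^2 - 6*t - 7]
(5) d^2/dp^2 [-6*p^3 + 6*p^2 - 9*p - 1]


(1) = 4*r + 2
(2) = -9*m^2 - 6*m - 3
(3) = -6.58*a - 3.94
(4) = 2*t - 6
(5) = 12 - 36*p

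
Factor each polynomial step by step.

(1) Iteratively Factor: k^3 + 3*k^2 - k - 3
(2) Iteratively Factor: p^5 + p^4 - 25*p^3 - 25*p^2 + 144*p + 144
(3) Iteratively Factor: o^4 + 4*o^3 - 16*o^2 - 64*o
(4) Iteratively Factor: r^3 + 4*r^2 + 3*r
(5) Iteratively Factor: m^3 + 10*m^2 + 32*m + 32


(1) = (k + 1)*(k^2 + 2*k - 3) = (k + 1)*(k + 3)*(k - 1)
(2) = (p + 3)*(p^4 - 2*p^3 - 19*p^2 + 32*p + 48) = (p + 1)*(p + 3)*(p^3 - 3*p^2 - 16*p + 48) = (p - 4)*(p + 1)*(p + 3)*(p^2 + p - 12) = (p - 4)*(p + 1)*(p + 3)*(p + 4)*(p - 3)
(3) = (o + 4)*(o^3 - 16*o) = (o - 4)*(o + 4)*(o^2 + 4*o) = o*(o - 4)*(o + 4)*(o + 4)
(4) = (r + 3)*(r^2 + r) = (r + 1)*(r + 3)*(r)
(5) = (m + 4)*(m^2 + 6*m + 8) = (m + 2)*(m + 4)*(m + 4)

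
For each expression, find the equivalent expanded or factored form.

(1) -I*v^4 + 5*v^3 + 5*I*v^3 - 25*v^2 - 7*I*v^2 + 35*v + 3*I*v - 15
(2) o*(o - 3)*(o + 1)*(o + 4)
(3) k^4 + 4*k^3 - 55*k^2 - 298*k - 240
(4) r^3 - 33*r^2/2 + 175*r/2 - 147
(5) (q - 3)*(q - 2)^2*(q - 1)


(1) = (v - 3)*(v - 1)*(v + 5*I)*(-I*v + I)
(2) = o^4 + 2*o^3 - 11*o^2 - 12*o
(3) = (k - 8)*(k + 1)*(k + 5)*(k + 6)
(4) = (r - 7)*(r - 6)*(r - 7/2)
(5) = q^4 - 8*q^3 + 23*q^2 - 28*q + 12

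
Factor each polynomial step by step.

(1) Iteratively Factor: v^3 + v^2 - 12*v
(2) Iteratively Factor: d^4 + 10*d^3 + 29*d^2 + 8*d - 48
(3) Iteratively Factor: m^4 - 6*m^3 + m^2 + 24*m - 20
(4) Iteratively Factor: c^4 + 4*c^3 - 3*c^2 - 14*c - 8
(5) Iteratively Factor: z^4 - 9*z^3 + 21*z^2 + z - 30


(1) = (v + 4)*(v^2 - 3*v) = v*(v + 4)*(v - 3)
(2) = (d + 4)*(d^3 + 6*d^2 + 5*d - 12) = (d + 4)^2*(d^2 + 2*d - 3) = (d + 3)*(d + 4)^2*(d - 1)
(3) = (m - 2)*(m^3 - 4*m^2 - 7*m + 10) = (m - 2)*(m + 2)*(m^2 - 6*m + 5) = (m - 5)*(m - 2)*(m + 2)*(m - 1)
(4) = (c + 1)*(c^3 + 3*c^2 - 6*c - 8) = (c + 1)*(c + 4)*(c^2 - c - 2) = (c + 1)^2*(c + 4)*(c - 2)
(5) = (z - 5)*(z^3 - 4*z^2 + z + 6) = (z - 5)*(z - 3)*(z^2 - z - 2) = (z - 5)*(z - 3)*(z + 1)*(z - 2)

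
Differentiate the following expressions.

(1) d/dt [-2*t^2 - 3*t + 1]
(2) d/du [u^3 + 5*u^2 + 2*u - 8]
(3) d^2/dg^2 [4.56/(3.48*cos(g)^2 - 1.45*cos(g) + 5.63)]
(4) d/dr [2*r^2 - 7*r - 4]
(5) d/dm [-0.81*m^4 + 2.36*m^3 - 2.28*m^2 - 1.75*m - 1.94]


(1) = -4*t - 3
(2) = 3*u^2 + 10*u + 2
(3) = (-220.893696*(1 - cos(g)^2)^2 + 69.02928*cos(g)^3 + 237.331128*cos(g)^2 - 175.28412*cos(g) + 61.385808)/(3.48*cos(g)^2 - 1.45*cos(g) + 5.63)^3
(4) = 4*r - 7
(5) = -3.24*m^3 + 7.08*m^2 - 4.56*m - 1.75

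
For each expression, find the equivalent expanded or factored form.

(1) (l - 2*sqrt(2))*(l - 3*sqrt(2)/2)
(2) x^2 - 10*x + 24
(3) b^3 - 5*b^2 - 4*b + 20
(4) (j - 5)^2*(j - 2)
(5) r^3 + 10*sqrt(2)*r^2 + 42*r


(1) = l^2 - 7*sqrt(2)*l/2 + 6
(2) = (x - 6)*(x - 4)
(3) = (b - 5)*(b - 2)*(b + 2)
(4) = j^3 - 12*j^2 + 45*j - 50
(5) = r*(r + 3*sqrt(2))*(r + 7*sqrt(2))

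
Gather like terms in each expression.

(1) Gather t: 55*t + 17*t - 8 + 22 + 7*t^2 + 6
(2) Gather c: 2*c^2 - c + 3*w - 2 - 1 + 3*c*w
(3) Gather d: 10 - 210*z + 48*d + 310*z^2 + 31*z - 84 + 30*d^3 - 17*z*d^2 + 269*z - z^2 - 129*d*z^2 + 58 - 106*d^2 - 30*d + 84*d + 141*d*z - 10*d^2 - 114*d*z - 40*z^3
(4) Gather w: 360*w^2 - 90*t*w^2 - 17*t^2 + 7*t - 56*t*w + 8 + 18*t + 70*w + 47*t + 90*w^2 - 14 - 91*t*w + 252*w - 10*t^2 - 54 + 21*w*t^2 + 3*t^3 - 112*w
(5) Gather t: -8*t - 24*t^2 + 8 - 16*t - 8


(1) = 7*t^2 + 72*t + 20
(2) = 2*c^2 + c*(3*w - 1) + 3*w - 3
(3) = 30*d^3 + d^2*(-17*z - 116) + d*(-129*z^2 + 27*z + 102) - 40*z^3 + 309*z^2 + 90*z - 16
(4) = 3*t^3 - 27*t^2 + 72*t + w^2*(450 - 90*t) + w*(21*t^2 - 147*t + 210) - 60
(5) = -24*t^2 - 24*t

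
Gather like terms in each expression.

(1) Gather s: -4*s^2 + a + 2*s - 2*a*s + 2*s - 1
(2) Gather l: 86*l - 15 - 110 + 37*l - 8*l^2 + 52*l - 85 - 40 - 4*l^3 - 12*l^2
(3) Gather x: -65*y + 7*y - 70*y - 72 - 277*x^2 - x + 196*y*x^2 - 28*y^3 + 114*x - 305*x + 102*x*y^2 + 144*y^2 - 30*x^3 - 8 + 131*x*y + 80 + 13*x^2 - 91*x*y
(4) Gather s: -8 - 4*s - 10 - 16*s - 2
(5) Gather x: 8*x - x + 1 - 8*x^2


(1) = a - 4*s^2 + s*(4 - 2*a) - 1
(2) = -4*l^3 - 20*l^2 + 175*l - 250
(3) = -30*x^3 + x^2*(196*y - 264) + x*(102*y^2 + 40*y - 192) - 28*y^3 + 144*y^2 - 128*y
(4) = -20*s - 20
(5) = -8*x^2 + 7*x + 1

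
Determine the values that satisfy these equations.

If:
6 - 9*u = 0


Then:
u = 2/3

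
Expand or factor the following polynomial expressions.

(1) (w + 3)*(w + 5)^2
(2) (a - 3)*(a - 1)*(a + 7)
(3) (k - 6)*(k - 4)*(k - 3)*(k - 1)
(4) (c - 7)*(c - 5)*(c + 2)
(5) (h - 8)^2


(1) = w^3 + 13*w^2 + 55*w + 75
(2) = a^3 + 3*a^2 - 25*a + 21
(3) = k^4 - 14*k^3 + 67*k^2 - 126*k + 72
(4) = c^3 - 10*c^2 + 11*c + 70
(5) = h^2 - 16*h + 64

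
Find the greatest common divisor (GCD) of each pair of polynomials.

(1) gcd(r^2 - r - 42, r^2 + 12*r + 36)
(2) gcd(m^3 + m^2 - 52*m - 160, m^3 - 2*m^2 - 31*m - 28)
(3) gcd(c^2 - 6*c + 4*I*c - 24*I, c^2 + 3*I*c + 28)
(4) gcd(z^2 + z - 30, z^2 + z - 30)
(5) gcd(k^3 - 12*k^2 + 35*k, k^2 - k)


(1) = gcd((r - 7)*(r + 6), (r + 6)^2) = r + 6
(2) = m + 4
(3) = gcd((c - 6)*(c + 4*I), (c - 4*I)*(c + 7*I)) = 1
(4) = gcd((z - 5)*(z + 6), (z - 5)*(z + 6)) = z^2 + z - 30
(5) = gcd(k*(k - 7)*(k - 5), k*(k - 1)) = k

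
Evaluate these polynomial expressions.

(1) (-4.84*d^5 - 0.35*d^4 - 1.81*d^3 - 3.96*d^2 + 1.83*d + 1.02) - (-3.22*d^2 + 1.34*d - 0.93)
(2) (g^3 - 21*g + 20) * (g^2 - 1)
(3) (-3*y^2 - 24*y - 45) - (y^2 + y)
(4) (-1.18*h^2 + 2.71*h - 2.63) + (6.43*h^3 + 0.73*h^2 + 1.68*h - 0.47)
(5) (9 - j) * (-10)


(1) = -4.84*d^5 - 0.35*d^4 - 1.81*d^3 - 0.74*d^2 + 0.49*d + 1.95
(2) = g^5 - 22*g^3 + 20*g^2 + 21*g - 20
(3) = -4*y^2 - 25*y - 45
(4) = 6.43*h^3 - 0.45*h^2 + 4.39*h - 3.1
(5) = 10*j - 90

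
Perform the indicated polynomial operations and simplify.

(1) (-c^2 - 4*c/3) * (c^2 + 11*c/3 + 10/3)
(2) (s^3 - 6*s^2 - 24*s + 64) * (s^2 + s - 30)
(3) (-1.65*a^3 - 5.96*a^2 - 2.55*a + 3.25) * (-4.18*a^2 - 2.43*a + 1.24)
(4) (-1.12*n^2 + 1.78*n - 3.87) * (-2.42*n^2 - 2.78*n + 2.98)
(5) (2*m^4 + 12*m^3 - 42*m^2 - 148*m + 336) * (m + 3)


(1) = -c^4 - 5*c^3 - 74*c^2/9 - 40*c/9
(2) = s^5 - 5*s^4 - 60*s^3 + 220*s^2 + 784*s - 1920
(3) = 6.897*a^5 + 28.9223*a^4 + 23.0958*a^3 - 14.7789*a^2 - 11.0595*a + 4.03
(4) = 2.7104*n^4 - 1.194*n^3 + 1.0794*n^2 + 16.063*n - 11.5326
(5) = 2*m^5 + 18*m^4 - 6*m^3 - 274*m^2 - 108*m + 1008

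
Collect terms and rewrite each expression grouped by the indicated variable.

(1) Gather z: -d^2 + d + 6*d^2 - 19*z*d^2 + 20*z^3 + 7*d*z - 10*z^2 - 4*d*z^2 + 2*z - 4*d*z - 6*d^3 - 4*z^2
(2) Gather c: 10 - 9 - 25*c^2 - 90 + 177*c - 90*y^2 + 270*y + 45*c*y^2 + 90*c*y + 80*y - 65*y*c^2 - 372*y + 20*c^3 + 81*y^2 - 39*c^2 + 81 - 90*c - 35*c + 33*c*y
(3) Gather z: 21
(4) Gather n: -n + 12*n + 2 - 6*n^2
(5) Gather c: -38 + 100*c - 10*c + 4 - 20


(1) = -6*d^3 + 5*d^2 + d + 20*z^3 + z^2*(-4*d - 14) + z*(-19*d^2 + 3*d + 2)
(2) = 20*c^3 + c^2*(-65*y - 64) + c*(45*y^2 + 123*y + 52) - 9*y^2 - 22*y - 8
(3) = 21
(4) = -6*n^2 + 11*n + 2
(5) = 90*c - 54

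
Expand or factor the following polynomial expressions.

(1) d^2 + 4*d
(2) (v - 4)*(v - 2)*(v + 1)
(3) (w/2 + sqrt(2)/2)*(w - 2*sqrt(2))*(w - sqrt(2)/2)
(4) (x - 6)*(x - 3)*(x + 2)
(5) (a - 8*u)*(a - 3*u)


(1) = d*(d + 4)
(2) = v^3 - 5*v^2 + 2*v + 8
(3) = w^3/2 - 3*sqrt(2)*w^2/4 - 3*w/2 + sqrt(2)
(4) = x^3 - 7*x^2 + 36
(5) = a^2 - 11*a*u + 24*u^2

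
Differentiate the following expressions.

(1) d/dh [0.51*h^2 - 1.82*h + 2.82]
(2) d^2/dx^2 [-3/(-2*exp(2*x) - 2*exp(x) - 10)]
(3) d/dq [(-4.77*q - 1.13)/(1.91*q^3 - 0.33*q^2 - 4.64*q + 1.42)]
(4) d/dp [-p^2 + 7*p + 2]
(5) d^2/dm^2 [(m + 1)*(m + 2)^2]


(1) = 1.02*h - 1.82
(2) = 3*(2*(2*exp(x) + 1)^2*exp(x) - (4*exp(x) + 1)*(exp(2*x) + exp(x) + 5))*exp(x)/(2*(exp(2*x) + exp(x) + 5)^3)
(3) = (18.2214*q^3 + 4.9008*q^2 - 0.7458*q - 12.0166)/(3.6481*q^6 - 1.2606*q^5 - 17.6159*q^4 + 8.4868*q^3 + 20.5924*q^2 - 13.1776*q + 2.0164)
(4) = 7 - 2*p
(5) = 6*m + 10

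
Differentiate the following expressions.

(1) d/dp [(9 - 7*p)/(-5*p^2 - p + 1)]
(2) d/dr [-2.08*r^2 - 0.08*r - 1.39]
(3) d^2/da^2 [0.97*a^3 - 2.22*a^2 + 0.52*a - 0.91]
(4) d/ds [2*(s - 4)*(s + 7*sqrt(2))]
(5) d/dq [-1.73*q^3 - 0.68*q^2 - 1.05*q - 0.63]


(1) = (35*p^2 + 7*p - (7*p - 9)*(10*p + 1) - 7)/(5*p^2 + p - 1)^2
(2) = -4.16*r - 0.08
(3) = 5.82*a - 4.44
(4) = 4*s - 8 + 14*sqrt(2)
(5) = -5.19*q^2 - 1.36*q - 1.05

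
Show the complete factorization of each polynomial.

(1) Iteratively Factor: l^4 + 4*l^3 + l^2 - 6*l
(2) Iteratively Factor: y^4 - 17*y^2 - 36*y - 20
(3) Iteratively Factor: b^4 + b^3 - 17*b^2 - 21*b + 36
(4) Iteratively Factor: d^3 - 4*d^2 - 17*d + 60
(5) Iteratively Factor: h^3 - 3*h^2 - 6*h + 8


(1) = (l + 2)*(l^3 + 2*l^2 - 3*l) = (l - 1)*(l + 2)*(l^2 + 3*l) = (l - 1)*(l + 2)*(l + 3)*(l)
(2) = (y + 2)*(y^3 - 2*y^2 - 13*y - 10) = (y - 5)*(y + 2)*(y^2 + 3*y + 2) = (y - 5)*(y + 1)*(y + 2)*(y + 2)
(3) = (b + 3)*(b^3 - 2*b^2 - 11*b + 12) = (b - 1)*(b + 3)*(b^2 - b - 12) = (b - 4)*(b - 1)*(b + 3)*(b + 3)
(4) = (d + 4)*(d^2 - 8*d + 15) = (d - 3)*(d + 4)*(d - 5)
(5) = (h - 4)*(h^2 + h - 2) = (h - 4)*(h + 2)*(h - 1)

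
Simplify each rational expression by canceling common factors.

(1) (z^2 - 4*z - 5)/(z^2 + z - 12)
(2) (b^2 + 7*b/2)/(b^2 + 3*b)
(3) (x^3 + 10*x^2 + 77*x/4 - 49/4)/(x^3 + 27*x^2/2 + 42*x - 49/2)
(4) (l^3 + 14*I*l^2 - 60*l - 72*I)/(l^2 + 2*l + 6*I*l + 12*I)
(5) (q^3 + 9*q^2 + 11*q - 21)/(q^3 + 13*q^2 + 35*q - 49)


(1) = (z^2 - 4*z - 5)/(z^2 + z - 12)
(2) = (2*b + 7)/(2*b + 6)
(3) = (2*x + 7)/(2*x + 14)
(4) = (l^2 + 8*I*l - 12)/(l + 2)
(5) = (q + 3)/(q + 7)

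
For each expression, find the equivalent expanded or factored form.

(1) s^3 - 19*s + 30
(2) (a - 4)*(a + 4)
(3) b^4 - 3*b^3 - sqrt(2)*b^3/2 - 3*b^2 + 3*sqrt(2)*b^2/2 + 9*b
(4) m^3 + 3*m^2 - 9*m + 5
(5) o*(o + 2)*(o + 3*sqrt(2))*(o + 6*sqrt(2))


(1) = (s - 3)*(s - 2)*(s + 5)
(2) = a^2 - 16
(3) = b*(b - 3)*(b - 3*sqrt(2)/2)*(b + sqrt(2))
(4) = (m - 1)^2*(m + 5)
(5) = o^4 + 2*o^3 + 9*sqrt(2)*o^3 + 18*sqrt(2)*o^2 + 36*o^2 + 72*o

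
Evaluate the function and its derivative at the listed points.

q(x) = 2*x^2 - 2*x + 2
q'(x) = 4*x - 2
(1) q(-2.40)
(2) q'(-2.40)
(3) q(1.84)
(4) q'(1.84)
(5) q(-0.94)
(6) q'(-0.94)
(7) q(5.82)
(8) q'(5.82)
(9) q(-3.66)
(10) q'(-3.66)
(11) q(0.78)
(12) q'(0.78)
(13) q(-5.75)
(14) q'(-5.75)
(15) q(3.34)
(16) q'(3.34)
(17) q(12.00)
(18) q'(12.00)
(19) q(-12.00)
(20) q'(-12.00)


(1) = 18.32
(2) = -11.60
(3) = 5.09
(4) = 5.36
(5) = 5.65
(6) = -5.76
(7) = 58.10
(8) = 21.28
(9) = 36.11
(10) = -16.64
(11) = 1.66
(12) = 1.12
(13) = 79.62
(14) = -25.00
(15) = 17.63
(16) = 11.36
(17) = 266.00
(18) = 46.00
(19) = 314.00
(20) = -50.00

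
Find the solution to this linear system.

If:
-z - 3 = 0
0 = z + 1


Then:
No Solution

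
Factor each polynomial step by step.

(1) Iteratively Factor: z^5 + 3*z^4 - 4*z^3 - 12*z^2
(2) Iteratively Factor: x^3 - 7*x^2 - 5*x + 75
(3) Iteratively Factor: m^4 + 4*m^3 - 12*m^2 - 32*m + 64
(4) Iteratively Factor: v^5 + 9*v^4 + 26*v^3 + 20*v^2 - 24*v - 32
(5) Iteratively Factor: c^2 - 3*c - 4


(1) = (z)*(z^4 + 3*z^3 - 4*z^2 - 12*z) = z^2*(z^3 + 3*z^2 - 4*z - 12) = z^2*(z + 2)*(z^2 + z - 6) = z^2*(z - 2)*(z + 2)*(z + 3)
(2) = (x - 5)*(x^2 - 2*x - 15) = (x - 5)^2*(x + 3)
(3) = (m + 4)*(m^3 - 12*m + 16) = (m + 4)^2*(m^2 - 4*m + 4) = (m - 2)*(m + 4)^2*(m - 2)
(4) = (v + 2)*(v^4 + 7*v^3 + 12*v^2 - 4*v - 16) = (v + 2)^2*(v^3 + 5*v^2 + 2*v - 8) = (v - 1)*(v + 2)^2*(v^2 + 6*v + 8) = (v - 1)*(v + 2)^2*(v + 4)*(v + 2)
(5) = (c - 4)*(c + 1)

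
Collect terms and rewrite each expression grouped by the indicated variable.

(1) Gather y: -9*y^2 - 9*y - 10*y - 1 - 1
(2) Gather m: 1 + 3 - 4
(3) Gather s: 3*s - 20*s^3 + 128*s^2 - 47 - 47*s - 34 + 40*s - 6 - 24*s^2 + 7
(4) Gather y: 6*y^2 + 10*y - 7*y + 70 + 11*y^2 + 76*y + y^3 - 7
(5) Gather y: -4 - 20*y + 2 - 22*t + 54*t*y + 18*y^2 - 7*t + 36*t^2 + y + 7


(1) = -9*y^2 - 19*y - 2
(2) = 0
(3) = -20*s^3 + 104*s^2 - 4*s - 80
(4) = y^3 + 17*y^2 + 79*y + 63
(5) = 36*t^2 - 29*t + 18*y^2 + y*(54*t - 19) + 5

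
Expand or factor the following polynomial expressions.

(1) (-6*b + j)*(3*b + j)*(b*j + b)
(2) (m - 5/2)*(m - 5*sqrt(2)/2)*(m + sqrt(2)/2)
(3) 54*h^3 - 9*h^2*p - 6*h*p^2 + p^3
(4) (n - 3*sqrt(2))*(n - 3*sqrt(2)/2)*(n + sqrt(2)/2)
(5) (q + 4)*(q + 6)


(1) = -18*b^3*j - 18*b^3 - 3*b^2*j^2 - 3*b^2*j + b*j^3 + b*j^2
(2) = m^3 - 2*sqrt(2)*m^2 - 5*m^2/2 - 5*m/2 + 5*sqrt(2)*m + 25/4
(3) = (-6*h + p)*(-3*h + p)*(3*h + p)
(4) = n^3 - 4*sqrt(2)*n^2 + 9*n/2 + 9*sqrt(2)/2
(5) = q^2 + 10*q + 24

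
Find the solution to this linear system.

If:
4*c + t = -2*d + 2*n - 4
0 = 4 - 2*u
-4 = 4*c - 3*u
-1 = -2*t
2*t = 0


Then:
No Solution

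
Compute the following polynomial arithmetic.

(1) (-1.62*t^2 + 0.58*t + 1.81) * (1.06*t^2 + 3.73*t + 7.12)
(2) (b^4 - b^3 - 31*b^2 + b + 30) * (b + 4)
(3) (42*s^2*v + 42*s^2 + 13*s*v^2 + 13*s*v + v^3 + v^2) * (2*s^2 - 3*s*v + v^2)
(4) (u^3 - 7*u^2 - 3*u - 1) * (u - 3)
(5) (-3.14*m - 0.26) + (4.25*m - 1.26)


(1) = -1.7172*t^4 - 5.4278*t^3 - 7.4524*t^2 + 10.8809*t + 12.8872
(2) = b^5 + 3*b^4 - 35*b^3 - 123*b^2 + 34*b + 120
(3) = 84*s^4*v + 84*s^4 - 100*s^3*v^2 - 100*s^3*v + 5*s^2*v^3 + 5*s^2*v^2 + 10*s*v^4 + 10*s*v^3 + v^5 + v^4
(4) = u^4 - 10*u^3 + 18*u^2 + 8*u + 3
(5) = 1.11*m - 1.52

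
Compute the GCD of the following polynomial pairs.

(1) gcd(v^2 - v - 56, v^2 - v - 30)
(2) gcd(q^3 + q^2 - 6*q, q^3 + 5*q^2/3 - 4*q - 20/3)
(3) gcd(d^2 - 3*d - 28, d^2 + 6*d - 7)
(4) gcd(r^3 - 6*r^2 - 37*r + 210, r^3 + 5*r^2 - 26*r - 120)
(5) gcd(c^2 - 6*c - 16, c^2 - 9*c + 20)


(1) = gcd((v - 8)*(v + 7), (v - 6)*(v + 5)) = 1
(2) = q - 2
(3) = gcd((d - 7)*(d + 4), (d - 1)*(d + 7)) = 1
(4) = gcd((r - 7)*(r - 5)*(r + 6), (r - 5)*(r + 4)*(r + 6)) = r^2 + r - 30
(5) = gcd((c - 8)*(c + 2), (c - 5)*(c - 4)) = 1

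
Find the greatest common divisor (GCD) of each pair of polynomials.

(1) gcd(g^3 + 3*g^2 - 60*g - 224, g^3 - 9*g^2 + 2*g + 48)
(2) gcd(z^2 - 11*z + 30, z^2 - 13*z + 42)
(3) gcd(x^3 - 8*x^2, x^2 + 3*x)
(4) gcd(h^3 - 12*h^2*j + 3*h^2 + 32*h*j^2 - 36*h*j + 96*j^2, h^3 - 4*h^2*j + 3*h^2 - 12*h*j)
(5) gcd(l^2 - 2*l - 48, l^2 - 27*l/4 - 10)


(1) = g - 8
(2) = z - 6
(3) = x
(4) = gcd((h + 3)*(h - 8*j)*(h - 4*j), h*(h + 3)*(h - 4*j)) = h^2 - 4*h*j + 3*h - 12*j
(5) = gcd((l - 8)*(l + 6), (l - 8)*(l + 5/4)) = l - 8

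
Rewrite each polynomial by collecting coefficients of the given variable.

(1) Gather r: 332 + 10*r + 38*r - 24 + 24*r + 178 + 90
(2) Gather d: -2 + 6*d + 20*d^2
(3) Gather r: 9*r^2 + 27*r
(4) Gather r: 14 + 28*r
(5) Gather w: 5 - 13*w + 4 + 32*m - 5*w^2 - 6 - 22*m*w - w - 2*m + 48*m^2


(1) = 72*r + 576
(2) = 20*d^2 + 6*d - 2
(3) = 9*r^2 + 27*r
(4) = 28*r + 14
(5) = 48*m^2 + 30*m - 5*w^2 + w*(-22*m - 14) + 3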